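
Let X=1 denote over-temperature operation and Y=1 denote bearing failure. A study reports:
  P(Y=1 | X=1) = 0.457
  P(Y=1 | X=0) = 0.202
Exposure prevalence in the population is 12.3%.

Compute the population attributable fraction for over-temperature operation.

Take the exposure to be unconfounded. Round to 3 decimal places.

PAF ≈ 0.134

Let p₁ = 0.457, p₀ = 0.202.
Overall risk P(Y=1) = π·p₁ + (1−π)·p₀ = 0.123×0.457 + 0.877×0.202 = 0.23337.
Under exogeneity, PAF = [P(Y=1) − p₀] / P(Y=1).
PAF = (0.23337 − 0.202) / 0.23337 ≈ 0.1344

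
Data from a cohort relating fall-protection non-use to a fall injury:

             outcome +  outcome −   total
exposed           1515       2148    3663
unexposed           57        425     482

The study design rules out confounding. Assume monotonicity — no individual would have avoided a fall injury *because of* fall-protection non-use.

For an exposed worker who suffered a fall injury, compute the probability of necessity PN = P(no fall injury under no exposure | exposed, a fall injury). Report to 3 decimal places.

PN ≈ 0.714

p₁ = P(outcome | exposed) = 1515/3663 = 0.4136
p₀ = P(outcome | unexposed) = 57/482 = 0.11826
Under exogeneity and monotonicity, PN = (p₁ − p₀)/p₁.
PN = (0.4136 − 0.11826) / 0.4136 ≈ 0.7141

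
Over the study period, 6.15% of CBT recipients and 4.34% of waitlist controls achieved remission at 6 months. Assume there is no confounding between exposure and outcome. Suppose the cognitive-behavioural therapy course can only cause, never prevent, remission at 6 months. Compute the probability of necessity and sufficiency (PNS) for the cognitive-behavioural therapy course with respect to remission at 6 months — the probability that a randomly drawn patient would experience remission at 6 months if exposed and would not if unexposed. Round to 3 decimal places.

p₁ = 0.0615, p₀ = 0.0434.
Under exogeneity and monotonicity, PNS = p₁ − p₀.
PNS = 0.0615 − 0.0434 = 0.0181

PNS ≈ 0.018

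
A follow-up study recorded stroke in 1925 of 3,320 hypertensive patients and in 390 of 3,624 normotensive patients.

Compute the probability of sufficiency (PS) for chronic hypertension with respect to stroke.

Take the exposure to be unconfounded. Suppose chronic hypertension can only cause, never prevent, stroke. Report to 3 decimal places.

PS ≈ 0.529

p₁ = P(outcome | exposed) = 1925/3320 = 0.57982
p₀ = P(outcome | unexposed) = 390/3624 = 0.10762
Under exogeneity and monotonicity, PS = (p₁ − p₀) / (1 − p₀).
PS = (0.57982 − 0.10762) / (1 − 0.10762) = 0.4722 / 0.89238 ≈ 0.5291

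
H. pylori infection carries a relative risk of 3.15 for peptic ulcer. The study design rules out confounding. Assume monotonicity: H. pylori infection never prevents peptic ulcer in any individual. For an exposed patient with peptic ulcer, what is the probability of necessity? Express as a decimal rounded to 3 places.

PN ≈ 0.683

Under exogeneity and monotonicity, PN = (RR − 1) / RR = 1 − 1/RR.
PN = (3.15 − 1) / 3.15 = 2.15 / 3.15 ≈ 0.6825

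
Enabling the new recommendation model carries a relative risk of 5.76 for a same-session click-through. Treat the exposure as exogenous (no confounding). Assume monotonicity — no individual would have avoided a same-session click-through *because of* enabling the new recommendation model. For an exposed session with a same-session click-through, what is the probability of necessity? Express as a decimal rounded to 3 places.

PN ≈ 0.826

Under exogeneity and monotonicity, PN = (RR − 1) / RR = 1 − 1/RR.
PN = (5.76 − 1) / 5.76 = 4.76 / 5.76 ≈ 0.8264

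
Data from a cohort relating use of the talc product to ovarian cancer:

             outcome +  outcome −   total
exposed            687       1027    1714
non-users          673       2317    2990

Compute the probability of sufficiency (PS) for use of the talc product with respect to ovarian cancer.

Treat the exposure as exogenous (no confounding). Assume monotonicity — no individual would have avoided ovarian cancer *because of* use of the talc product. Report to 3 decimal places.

PS ≈ 0.227

p₁ = P(outcome | exposed) = 687/1714 = 0.40082
p₀ = P(outcome | unexposed) = 673/2990 = 0.22508
Under exogeneity and monotonicity, PS = (p₁ − p₀) / (1 − p₀).
PS = (0.40082 − 0.22508) / (1 − 0.22508) = 0.17573 / 0.77492 ≈ 0.2268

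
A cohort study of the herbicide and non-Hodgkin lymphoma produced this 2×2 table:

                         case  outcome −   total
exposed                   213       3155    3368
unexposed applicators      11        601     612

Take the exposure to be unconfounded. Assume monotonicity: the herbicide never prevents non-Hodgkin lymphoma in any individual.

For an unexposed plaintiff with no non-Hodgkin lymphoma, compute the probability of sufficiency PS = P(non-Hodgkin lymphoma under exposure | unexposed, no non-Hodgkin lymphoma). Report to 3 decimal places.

p₁ = P(outcome | exposed) = 213/3368 = 0.063242
p₀ = P(outcome | unexposed) = 11/612 = 0.017974
Under exogeneity and monotonicity, PS = (p₁ − p₀) / (1 − p₀).
PS = (0.063242 − 0.017974) / (1 − 0.017974) = 0.045268 / 0.98203 ≈ 0.0461

PS ≈ 0.046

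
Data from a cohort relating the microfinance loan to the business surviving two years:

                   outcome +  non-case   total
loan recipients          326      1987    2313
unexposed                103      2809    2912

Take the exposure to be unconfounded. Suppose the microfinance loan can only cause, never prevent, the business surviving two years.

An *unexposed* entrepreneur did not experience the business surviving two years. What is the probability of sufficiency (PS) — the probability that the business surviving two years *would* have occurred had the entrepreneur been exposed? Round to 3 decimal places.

PS ≈ 0.109

p₁ = P(outcome | exposed) = 326/2313 = 0.14094
p₀ = P(outcome | unexposed) = 103/2912 = 0.035371
Under exogeneity and monotonicity, PS = (p₁ − p₀)/(1 − p₀).
PS = (0.14094 − 0.035371) / 0.96463 ≈ 0.1094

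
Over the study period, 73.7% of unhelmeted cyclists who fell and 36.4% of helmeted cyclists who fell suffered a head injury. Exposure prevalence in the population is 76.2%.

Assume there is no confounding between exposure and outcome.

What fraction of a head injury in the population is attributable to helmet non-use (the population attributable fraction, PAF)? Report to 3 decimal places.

PAF ≈ 0.438

p₁ = 0.737, p₀ = 0.364.
Overall risk P(Y=1) = π·p₁ + (1−π)·p₀ = 0.762×0.737 + 0.238×0.364 = 0.64823.
Under exogeneity, PAF = [P(Y=1) − p₀] / P(Y=1).
PAF = (0.64823 − 0.364) / 0.64823 ≈ 0.4385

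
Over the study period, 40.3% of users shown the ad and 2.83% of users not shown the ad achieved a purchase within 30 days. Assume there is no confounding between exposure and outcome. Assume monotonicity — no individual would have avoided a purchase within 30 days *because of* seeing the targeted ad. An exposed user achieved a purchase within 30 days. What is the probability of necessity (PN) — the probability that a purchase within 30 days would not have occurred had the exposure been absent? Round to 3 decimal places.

p₁ = 0.403, p₀ = 0.0283.
Under exogeneity and monotonicity, PN = (p₁ − p₀) / p₁.
PN = (0.403 − 0.0283) / 0.403 = 0.3747 / 0.403 ≈ 0.9298

PN ≈ 0.930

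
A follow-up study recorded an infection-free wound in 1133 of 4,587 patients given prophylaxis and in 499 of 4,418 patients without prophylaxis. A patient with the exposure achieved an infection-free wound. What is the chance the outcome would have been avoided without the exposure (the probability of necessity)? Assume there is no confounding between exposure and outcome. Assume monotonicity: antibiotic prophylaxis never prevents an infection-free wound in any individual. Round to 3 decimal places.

p₁ = P(outcome | exposed) = 1133/4587 = 0.247
p₀ = P(outcome | unexposed) = 499/4418 = 0.11295
Under exogeneity and monotonicity, PN = (p₁ − p₀) / p₁.
PN = (0.247 − 0.11295) / 0.247 = 0.13406 / 0.247 ≈ 0.5427

PN ≈ 0.543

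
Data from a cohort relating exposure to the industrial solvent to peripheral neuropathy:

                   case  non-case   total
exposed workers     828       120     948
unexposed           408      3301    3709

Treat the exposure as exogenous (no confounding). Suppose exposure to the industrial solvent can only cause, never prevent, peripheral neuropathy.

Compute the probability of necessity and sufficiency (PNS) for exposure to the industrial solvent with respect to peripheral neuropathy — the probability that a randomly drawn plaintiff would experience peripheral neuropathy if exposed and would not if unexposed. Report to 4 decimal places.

p₁ = P(outcome | exposed) = 828/948 = 0.87342
p₀ = P(outcome | unexposed) = 408/3709 = 0.11
Under exogeneity and monotonicity, PNS = p₁ − p₀.
PNS = 0.87342 − 0.11 = 0.76342

PNS ≈ 0.7634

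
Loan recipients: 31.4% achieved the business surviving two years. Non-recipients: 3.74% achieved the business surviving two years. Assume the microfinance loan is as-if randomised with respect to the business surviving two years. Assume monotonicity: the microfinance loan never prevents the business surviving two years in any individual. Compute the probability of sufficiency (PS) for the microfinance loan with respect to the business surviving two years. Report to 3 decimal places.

p₁ = 0.314, p₀ = 0.0374.
Under exogeneity and monotonicity, PS = (p₁ − p₀) / (1 − p₀).
PS = (0.314 − 0.0374) / (1 − 0.0374) = 0.2766 / 0.9626 ≈ 0.2873

PS ≈ 0.287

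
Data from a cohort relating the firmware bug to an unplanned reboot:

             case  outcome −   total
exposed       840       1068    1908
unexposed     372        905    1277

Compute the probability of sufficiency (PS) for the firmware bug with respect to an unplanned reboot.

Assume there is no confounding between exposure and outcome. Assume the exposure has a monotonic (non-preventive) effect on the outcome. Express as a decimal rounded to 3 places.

p₁ = P(outcome | exposed) = 840/1908 = 0.44025
p₀ = P(outcome | unexposed) = 372/1277 = 0.29131
Under exogeneity and monotonicity, PS = (p₁ − p₀)/(1 − p₀).
PS = (0.44025 − 0.29131) / 0.70869 ≈ 0.2102

PS ≈ 0.210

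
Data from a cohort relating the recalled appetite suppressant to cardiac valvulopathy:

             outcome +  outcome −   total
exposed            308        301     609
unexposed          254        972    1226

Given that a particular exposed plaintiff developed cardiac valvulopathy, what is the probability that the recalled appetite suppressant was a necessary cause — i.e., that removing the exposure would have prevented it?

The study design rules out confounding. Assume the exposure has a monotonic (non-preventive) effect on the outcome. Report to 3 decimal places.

p₁ = P(outcome | exposed) = 308/609 = 0.50575
p₀ = P(outcome | unexposed) = 254/1226 = 0.20718
Under exogeneity and monotonicity, PN = (p₁ − p₀) / p₁.
PN = (0.50575 − 0.20718) / 0.50575 = 0.29857 / 0.50575 ≈ 0.5904

PN ≈ 0.590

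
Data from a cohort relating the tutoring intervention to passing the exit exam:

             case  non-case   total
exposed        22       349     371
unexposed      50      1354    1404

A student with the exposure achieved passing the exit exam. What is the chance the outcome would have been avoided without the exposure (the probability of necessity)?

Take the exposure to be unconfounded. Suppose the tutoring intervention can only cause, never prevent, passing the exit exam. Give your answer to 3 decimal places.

PN ≈ 0.399

p₁ = P(outcome | exposed) = 22/371 = 0.059299
p₀ = P(outcome | unexposed) = 50/1404 = 0.035613
Under exogeneity and monotonicity, PN = (p₁ − p₀)/p₁.
PN = (0.059299 − 0.035613) / 0.059299 ≈ 0.3994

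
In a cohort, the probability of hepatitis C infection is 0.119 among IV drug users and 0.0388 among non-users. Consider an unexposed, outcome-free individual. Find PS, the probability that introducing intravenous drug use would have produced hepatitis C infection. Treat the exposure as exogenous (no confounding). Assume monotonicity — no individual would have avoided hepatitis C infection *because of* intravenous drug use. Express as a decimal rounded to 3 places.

Let p₁ = 0.119, p₀ = 0.0388.
Under exogeneity and monotonicity, PS = (p₁ − p₀) / (1 − p₀).
PS = (0.119 − 0.0388) / (1 − 0.0388) = 0.0802 / 0.9612 ≈ 0.0834

PS ≈ 0.083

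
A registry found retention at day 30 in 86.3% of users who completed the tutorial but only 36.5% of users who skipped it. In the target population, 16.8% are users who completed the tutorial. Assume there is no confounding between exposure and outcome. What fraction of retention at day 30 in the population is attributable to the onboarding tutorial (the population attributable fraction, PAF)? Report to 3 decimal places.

PAF ≈ 0.186

p₁ = 0.863, p₀ = 0.365.
Overall risk P(Y=1) = π·p₁ + (1−π)·p₀ = 0.168×0.863 + 0.832×0.365 = 0.44866.
Under exogeneity, PAF = [P(Y=1) − p₀] / P(Y=1).
PAF = (0.44866 − 0.365) / 0.44866 ≈ 0.1865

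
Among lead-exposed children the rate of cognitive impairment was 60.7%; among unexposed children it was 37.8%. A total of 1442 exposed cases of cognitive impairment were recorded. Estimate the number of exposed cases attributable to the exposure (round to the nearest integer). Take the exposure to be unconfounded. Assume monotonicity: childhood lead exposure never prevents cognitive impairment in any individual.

about 544 cases

p₁ = 0.607, p₀ = 0.378.
PN = (p₁ − p₀)/p₁ = (0.607 − 0.378) / 0.607 ≈ 0.37727.
Attributable cases ≈ PN × (exposed cases) = 0.37727 × 1442 ≈ 544.02.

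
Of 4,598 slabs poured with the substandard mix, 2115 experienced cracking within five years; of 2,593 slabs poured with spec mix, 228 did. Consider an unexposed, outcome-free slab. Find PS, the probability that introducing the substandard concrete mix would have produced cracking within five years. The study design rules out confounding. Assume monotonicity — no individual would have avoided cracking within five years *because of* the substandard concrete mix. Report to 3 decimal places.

p₁ = P(outcome | exposed) = 2115/4598 = 0.45998
p₀ = P(outcome | unexposed) = 228/2593 = 0.087929
Under exogeneity and monotonicity, PS = (p₁ − p₀) / (1 − p₀).
PS = (0.45998 − 0.087929) / (1 − 0.087929) = 0.37205 / 0.91207 ≈ 0.4079

PS ≈ 0.408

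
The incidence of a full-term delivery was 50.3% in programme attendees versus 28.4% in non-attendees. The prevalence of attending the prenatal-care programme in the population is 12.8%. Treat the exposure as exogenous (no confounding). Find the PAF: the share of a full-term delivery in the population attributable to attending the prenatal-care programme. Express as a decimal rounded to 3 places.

p₁ = 0.503, p₀ = 0.284.
Overall risk P(Y=1) = π·p₁ + (1−π)·p₀ = 0.128×0.503 + 0.872×0.284 = 0.31203.
Under exogeneity, PAF = [P(Y=1) − p₀] / P(Y=1).
PAF = (0.31203 − 0.284) / 0.31203 ≈ 0.0898

PAF ≈ 0.090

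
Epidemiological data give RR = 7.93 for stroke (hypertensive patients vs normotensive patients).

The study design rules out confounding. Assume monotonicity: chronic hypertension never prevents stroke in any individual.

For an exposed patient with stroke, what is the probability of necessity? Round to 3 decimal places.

Under exogeneity and monotonicity, PN = (RR − 1) / RR = 1 − 1/RR.
PN = (7.93 − 1) / 7.93 = 6.93 / 7.93 ≈ 0.8739

PN ≈ 0.874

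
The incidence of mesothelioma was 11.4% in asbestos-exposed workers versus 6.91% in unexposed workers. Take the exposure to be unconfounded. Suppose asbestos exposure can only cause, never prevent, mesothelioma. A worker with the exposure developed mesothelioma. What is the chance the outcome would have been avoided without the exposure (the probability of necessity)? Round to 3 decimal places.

PN ≈ 0.394

p₁ = 0.114, p₀ = 0.0691.
Under exogeneity and monotonicity, PN = (p₁ − p₀) / p₁.
PN = (0.114 − 0.0691) / 0.114 = 0.0449 / 0.114 ≈ 0.3939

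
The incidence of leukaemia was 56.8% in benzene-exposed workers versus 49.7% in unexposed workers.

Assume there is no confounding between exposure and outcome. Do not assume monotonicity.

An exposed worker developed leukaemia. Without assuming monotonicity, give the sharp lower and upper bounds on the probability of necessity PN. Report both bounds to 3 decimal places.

0.125 ≤ PN ≤ 0.886

p₁ = 0.568, p₀ = 0.497.
Under exogeneity alone the bounds on PN are max{0,(p₁−p₀)/p₁} ≤ PN ≤ min{1,(1−p₀)/p₁}.
  lower = (p₁ − p₀)/p₁ = 0.071 / 0.568 ≈ 0.1250
  upper = min{1, (1 − p₀)/p₁} = 0.503 / 0.568 ≈ 0.8856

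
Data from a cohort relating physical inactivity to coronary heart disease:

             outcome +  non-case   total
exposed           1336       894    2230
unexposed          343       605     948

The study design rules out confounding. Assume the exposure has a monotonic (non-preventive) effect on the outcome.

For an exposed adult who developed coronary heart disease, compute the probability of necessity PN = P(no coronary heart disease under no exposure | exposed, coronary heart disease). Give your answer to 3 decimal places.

PN ≈ 0.396

p₁ = P(outcome | exposed) = 1336/2230 = 0.5991
p₀ = P(outcome | unexposed) = 343/948 = 0.36181
Under exogeneity and monotonicity, PN = (p₁ − p₀) / p₁.
PN = (0.5991 − 0.36181) / 0.5991 = 0.23729 / 0.5991 ≈ 0.3961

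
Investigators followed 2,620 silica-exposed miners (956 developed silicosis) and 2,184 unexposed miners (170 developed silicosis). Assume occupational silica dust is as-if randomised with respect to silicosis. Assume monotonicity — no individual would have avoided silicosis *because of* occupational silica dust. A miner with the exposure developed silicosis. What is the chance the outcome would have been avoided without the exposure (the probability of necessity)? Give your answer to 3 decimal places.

p₁ = P(outcome | exposed) = 956/2620 = 0.36489
p₀ = P(outcome | unexposed) = 170/2184 = 0.077839
Under exogeneity and monotonicity, PN = (p₁ − p₀) / p₁.
PN = (0.36489 − 0.077839) / 0.36489 = 0.28705 / 0.36489 ≈ 0.7867

PN ≈ 0.787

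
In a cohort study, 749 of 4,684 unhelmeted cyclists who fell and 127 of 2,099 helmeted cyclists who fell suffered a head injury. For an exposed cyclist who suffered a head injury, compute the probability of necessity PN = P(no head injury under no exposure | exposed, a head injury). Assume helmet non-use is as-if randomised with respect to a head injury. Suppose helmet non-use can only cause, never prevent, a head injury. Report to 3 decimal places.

p₁ = P(outcome | exposed) = 749/4684 = 0.15991
p₀ = P(outcome | unexposed) = 127/2099 = 0.060505
Under exogeneity and monotonicity, PN = (p₁ − p₀) / p₁.
PN = (0.15991 − 0.060505) / 0.15991 = 0.099401 / 0.15991 ≈ 0.6216

PN ≈ 0.622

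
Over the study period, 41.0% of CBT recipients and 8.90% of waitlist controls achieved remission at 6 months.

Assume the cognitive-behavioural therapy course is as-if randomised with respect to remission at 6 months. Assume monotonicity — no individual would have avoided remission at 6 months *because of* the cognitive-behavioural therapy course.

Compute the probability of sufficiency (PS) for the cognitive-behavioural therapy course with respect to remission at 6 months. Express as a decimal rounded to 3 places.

PS ≈ 0.352

p₁ = 0.41, p₀ = 0.089.
Under exogeneity and monotonicity, PS = (p₁ − p₀) / (1 − p₀).
PS = (0.41 − 0.089) / (1 − 0.089) = 0.321 / 0.911 ≈ 0.3524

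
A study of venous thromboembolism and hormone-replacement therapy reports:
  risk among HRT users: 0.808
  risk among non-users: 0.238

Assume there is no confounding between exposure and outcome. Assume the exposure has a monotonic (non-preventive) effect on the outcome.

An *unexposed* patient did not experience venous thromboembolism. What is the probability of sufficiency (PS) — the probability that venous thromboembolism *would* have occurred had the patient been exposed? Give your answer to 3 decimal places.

PS ≈ 0.748

Let p₁ = 0.808, p₀ = 0.238.
Under exogeneity and monotonicity, PS = (p₁ − p₀) / (1 − p₀).
PS = (0.808 − 0.238) / (1 − 0.238) = 0.57 / 0.762 ≈ 0.7480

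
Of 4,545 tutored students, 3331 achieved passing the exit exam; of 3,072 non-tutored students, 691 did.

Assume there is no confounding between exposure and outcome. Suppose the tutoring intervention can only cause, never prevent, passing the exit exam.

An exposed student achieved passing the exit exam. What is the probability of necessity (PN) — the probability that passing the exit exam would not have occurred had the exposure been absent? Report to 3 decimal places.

PN ≈ 0.693

p₁ = P(outcome | exposed) = 3331/4545 = 0.73289
p₀ = P(outcome | unexposed) = 691/3072 = 0.22493
Under exogeneity and monotonicity, PN = (p₁ − p₀) / p₁.
PN = (0.73289 − 0.22493) / 0.73289 = 0.50796 / 0.73289 ≈ 0.6931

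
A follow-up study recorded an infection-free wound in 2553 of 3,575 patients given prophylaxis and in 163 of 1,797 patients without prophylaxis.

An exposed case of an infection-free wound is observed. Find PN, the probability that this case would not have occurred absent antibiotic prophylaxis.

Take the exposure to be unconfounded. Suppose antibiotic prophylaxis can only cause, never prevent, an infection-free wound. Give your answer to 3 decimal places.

p₁ = P(outcome | exposed) = 2553/3575 = 0.71413
p₀ = P(outcome | unexposed) = 163/1797 = 0.090707
Under exogeneity and monotonicity, PN = (p₁ − p₀) / p₁.
PN = (0.71413 − 0.090707) / 0.71413 = 0.62342 / 0.71413 ≈ 0.8730

PN ≈ 0.873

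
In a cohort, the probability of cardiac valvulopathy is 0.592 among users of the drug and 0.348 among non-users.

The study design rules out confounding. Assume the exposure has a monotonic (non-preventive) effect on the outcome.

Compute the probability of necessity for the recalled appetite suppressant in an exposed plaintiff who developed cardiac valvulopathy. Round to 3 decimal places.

Let p₁ = 0.592, p₀ = 0.348.
Under exogeneity and monotonicity, PN = (p₁ − p₀) / p₁.
PN = (0.592 − 0.348) / 0.592 = 0.244 / 0.592 ≈ 0.4122

PN ≈ 0.412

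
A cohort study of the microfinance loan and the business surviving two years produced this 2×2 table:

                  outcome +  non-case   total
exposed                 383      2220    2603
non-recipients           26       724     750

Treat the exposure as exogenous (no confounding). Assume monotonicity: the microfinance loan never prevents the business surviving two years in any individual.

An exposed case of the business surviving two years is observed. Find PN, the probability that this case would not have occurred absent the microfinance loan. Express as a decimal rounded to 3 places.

PN ≈ 0.764

p₁ = P(outcome | exposed) = 383/2603 = 0.14714
p₀ = P(outcome | unexposed) = 26/750 = 0.034667
Under exogeneity and monotonicity, PN = (p₁ − p₀)/p₁.
PN = (0.14714 − 0.034667) / 0.14714 ≈ 0.7644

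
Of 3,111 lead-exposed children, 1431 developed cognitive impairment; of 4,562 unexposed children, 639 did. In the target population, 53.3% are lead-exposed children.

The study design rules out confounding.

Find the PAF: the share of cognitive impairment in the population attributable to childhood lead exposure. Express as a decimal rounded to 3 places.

p₁ = P(outcome | exposed) = 1431/3111 = 0.45998
p₀ = P(outcome | unexposed) = 639/4562 = 0.14007
Overall risk P(Y=1) = π·p₁ + (1−π)·p₀ = 0.533×0.45998 + 0.467×0.14007 = 0.31058.
Under exogeneity, PAF = [P(Y=1) − p₀] / P(Y=1).
PAF = (0.31058 − 0.14007) / 0.31058 ≈ 0.5490

PAF ≈ 0.549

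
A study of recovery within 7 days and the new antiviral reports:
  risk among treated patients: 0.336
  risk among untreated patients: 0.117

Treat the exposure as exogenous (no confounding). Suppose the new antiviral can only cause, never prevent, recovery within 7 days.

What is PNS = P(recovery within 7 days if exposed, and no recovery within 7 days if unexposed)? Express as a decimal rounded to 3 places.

Let p₁ = 0.336, p₀ = 0.117.
Under exogeneity and monotonicity, PNS = p₁ − p₀.
PNS = 0.336 − 0.117 = 0.219

PNS ≈ 0.219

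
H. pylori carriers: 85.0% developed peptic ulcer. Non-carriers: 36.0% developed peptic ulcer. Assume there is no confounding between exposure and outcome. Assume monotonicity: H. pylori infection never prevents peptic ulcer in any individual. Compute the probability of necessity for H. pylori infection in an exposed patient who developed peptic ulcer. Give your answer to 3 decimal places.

p₁ = 0.85, p₀ = 0.36.
Under exogeneity and monotonicity, PN = (p₁ − p₀) / p₁.
PN = (0.85 − 0.36) / 0.85 = 0.49 / 0.85 ≈ 0.5765

PN ≈ 0.576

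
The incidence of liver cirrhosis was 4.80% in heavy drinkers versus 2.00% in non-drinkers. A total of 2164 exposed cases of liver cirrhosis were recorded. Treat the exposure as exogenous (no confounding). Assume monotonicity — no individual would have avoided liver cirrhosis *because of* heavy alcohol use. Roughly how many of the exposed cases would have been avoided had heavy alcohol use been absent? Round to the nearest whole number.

p₁ = 0.048, p₀ = 0.02.
PN = (p₁ − p₀)/p₁ = (0.048 − 0.02) / 0.048 ≈ 0.58333.
Attributable cases ≈ PN × (exposed cases) = 0.58333 × 2164 ≈ 1262.33.

about 1262 cases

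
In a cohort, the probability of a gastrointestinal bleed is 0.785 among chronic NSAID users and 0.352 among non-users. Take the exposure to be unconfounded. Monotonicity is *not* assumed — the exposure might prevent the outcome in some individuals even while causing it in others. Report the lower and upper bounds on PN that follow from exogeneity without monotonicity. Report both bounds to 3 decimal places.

Let p₁ = 0.785, p₀ = 0.352.
Under exogeneity alone the bounds on PN are max{0,(p₁−p₀)/p₁} ≤ PN ≤ min{1,(1−p₀)/p₁}.
  lower = (p₁ − p₀)/p₁ = 0.433 / 0.785 ≈ 0.5516
  upper = min{1, (1 − p₀)/p₁} = 0.648 / 0.785 ≈ 0.8255

0.552 ≤ PN ≤ 0.825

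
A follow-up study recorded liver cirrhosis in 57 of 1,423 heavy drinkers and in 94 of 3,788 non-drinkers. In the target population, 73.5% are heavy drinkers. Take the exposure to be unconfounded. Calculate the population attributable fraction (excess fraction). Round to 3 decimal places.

PAF ≈ 0.311

p₁ = P(outcome | exposed) = 57/1423 = 0.040056
p₀ = P(outcome | unexposed) = 94/3788 = 0.024815
Overall risk P(Y=1) = π·p₁ + (1−π)·p₀ = 0.735×0.040056 + 0.265×0.024815 = 0.036017.
Under exogeneity, PAF = [P(Y=1) − p₀] / P(Y=1).
PAF = (0.036017 − 0.024815) / 0.036017 ≈ 0.3110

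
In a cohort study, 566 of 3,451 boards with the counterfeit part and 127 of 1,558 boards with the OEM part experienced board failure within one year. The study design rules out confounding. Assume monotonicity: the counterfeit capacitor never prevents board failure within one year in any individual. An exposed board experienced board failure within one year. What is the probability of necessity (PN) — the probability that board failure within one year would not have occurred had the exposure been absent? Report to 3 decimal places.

PN ≈ 0.503

p₁ = P(outcome | exposed) = 566/3451 = 0.16401
p₀ = P(outcome | unexposed) = 127/1558 = 0.081515
Under exogeneity and monotonicity, PN = (p₁ − p₀) / p₁.
PN = (0.16401 − 0.081515) / 0.16401 = 0.082496 / 0.16401 ≈ 0.5030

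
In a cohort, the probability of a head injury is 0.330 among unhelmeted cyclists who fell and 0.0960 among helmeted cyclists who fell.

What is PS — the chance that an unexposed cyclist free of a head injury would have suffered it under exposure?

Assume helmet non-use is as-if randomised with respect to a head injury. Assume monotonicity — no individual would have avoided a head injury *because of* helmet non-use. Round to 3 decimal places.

PS ≈ 0.259

Let p₁ = 0.33, p₀ = 0.096.
Under exogeneity and monotonicity, PS = (p₁ − p₀) / (1 − p₀).
PS = (0.33 − 0.096) / (1 − 0.096) = 0.234 / 0.904 ≈ 0.2588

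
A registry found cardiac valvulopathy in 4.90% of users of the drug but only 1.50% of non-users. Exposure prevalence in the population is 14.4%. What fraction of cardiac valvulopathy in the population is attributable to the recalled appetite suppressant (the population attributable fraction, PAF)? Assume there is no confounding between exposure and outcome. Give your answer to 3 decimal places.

p₁ = 0.049, p₀ = 0.015.
Overall risk P(Y=1) = π·p₁ + (1−π)·p₀ = 0.144×0.049 + 0.856×0.015 = 0.019896.
Under exogeneity, PAF = [P(Y=1) − p₀] / P(Y=1).
PAF = (0.019896 − 0.015) / 0.019896 ≈ 0.2461

PAF ≈ 0.246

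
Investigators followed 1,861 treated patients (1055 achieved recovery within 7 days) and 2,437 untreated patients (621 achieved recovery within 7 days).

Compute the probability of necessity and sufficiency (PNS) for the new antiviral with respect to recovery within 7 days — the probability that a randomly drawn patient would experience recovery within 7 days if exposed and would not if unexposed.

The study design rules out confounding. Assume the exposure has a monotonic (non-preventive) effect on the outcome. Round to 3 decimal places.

PNS ≈ 0.312

p₁ = P(outcome | exposed) = 1055/1861 = 0.5669
p₀ = P(outcome | unexposed) = 621/2437 = 0.25482
Under exogeneity and monotonicity, PNS = p₁ − p₀.
PNS = 0.5669 − 0.25482 = 0.31208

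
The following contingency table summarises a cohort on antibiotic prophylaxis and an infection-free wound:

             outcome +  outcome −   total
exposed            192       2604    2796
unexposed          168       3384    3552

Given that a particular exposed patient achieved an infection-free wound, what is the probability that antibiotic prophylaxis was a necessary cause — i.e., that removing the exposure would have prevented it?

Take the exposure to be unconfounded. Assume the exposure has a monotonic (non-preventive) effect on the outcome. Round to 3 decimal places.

p₁ = P(outcome | exposed) = 192/2796 = 0.06867
p₀ = P(outcome | unexposed) = 168/3552 = 0.047297
Under exogeneity and monotonicity, PN = (p₁ − p₀)/p₁.
PN = (0.06867 − 0.047297) / 0.06867 ≈ 0.3112

PN ≈ 0.311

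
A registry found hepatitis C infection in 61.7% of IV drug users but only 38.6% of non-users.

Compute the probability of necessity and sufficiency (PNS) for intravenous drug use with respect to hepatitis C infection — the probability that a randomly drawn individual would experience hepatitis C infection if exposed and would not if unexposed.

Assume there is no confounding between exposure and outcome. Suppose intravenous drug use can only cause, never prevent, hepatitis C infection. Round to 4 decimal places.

p₁ = 0.617, p₀ = 0.386.
Under exogeneity and monotonicity, PNS = p₁ − p₀.
PNS = 0.617 − 0.386 = 0.231

PNS ≈ 0.2310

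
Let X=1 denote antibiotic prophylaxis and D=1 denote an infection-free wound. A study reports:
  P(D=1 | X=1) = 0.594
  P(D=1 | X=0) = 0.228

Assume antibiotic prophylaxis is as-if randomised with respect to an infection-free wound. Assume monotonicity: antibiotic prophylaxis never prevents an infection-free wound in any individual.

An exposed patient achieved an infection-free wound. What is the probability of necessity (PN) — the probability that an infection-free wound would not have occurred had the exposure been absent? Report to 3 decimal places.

PN ≈ 0.616

Let p₁ = 0.594, p₀ = 0.228.
Under exogeneity and monotonicity, PN = (p₁ − p₀) / p₁.
PN = (0.594 − 0.228) / 0.594 = 0.366 / 0.594 ≈ 0.6162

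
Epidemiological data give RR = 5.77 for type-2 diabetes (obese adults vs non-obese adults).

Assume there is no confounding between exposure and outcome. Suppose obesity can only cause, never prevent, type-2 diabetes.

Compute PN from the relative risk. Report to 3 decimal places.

PN ≈ 0.827

Under exogeneity and monotonicity, PN = (RR − 1) / RR = 1 − 1/RR.
PN = (5.77 − 1) / 5.77 = 4.77 / 5.77 ≈ 0.8267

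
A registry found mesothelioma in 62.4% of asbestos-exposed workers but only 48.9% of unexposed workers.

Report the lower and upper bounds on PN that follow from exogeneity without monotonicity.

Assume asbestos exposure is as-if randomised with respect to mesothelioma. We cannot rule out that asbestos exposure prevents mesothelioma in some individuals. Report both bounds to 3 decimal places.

0.216 ≤ PN ≤ 0.819

p₁ = 0.624, p₀ = 0.489.
Under exogeneity alone the bounds on PN are max{0,(p₁−p₀)/p₁} ≤ PN ≤ min{1,(1−p₀)/p₁}.
  lower = (p₁ − p₀)/p₁ = 0.135 / 0.624 ≈ 0.2163
  upper = min{1, (1 − p₀)/p₁} = 0.511 / 0.624 ≈ 0.8189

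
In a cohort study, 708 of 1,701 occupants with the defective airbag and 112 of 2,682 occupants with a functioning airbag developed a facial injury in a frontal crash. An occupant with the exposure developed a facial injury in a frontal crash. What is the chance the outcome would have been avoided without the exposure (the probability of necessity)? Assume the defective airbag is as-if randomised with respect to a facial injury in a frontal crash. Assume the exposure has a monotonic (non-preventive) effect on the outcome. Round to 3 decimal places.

PN ≈ 0.900

p₁ = P(outcome | exposed) = 708/1701 = 0.41623
p₀ = P(outcome | unexposed) = 112/2682 = 0.04176
Under exogeneity and monotonicity, PN = (p₁ − p₀) / p₁.
PN = (0.41623 − 0.04176) / 0.41623 = 0.37447 / 0.41623 ≈ 0.8997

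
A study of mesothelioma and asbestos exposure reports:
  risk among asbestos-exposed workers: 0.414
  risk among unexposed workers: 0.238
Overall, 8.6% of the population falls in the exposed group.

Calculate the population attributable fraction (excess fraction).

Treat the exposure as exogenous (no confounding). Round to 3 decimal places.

Let p₁ = 0.414, p₀ = 0.238.
Overall risk P(Y=1) = π·p₁ + (1−π)·p₀ = 0.086×0.414 + 0.914×0.238 = 0.25314.
Under exogeneity, PAF = [P(Y=1) − p₀] / P(Y=1).
PAF = (0.25314 − 0.238) / 0.25314 ≈ 0.0598

PAF ≈ 0.060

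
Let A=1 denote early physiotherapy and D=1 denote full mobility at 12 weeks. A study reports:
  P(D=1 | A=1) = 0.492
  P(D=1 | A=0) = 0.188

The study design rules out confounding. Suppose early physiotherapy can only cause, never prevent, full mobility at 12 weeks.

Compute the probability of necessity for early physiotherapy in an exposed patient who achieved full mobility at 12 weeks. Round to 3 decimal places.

PN ≈ 0.618

Let p₁ = 0.492, p₀ = 0.188.
Under exogeneity and monotonicity, PN = (p₁ − p₀) / p₁.
PN = (0.492 − 0.188) / 0.492 = 0.304 / 0.492 ≈ 0.6179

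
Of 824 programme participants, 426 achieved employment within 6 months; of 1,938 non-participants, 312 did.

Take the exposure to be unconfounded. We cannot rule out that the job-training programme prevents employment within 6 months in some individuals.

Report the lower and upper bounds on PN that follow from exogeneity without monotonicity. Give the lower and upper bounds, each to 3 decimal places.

p₁ = P(outcome | exposed) = 426/824 = 0.51699
p₀ = P(outcome | unexposed) = 312/1938 = 0.16099
Under exogeneity alone the bounds on PN are max{0,(p₁−p₀)/p₁} ≤ PN ≤ min{1,(1−p₀)/p₁}.
  lower = (p₁ − p₀)/p₁ = 0.356 / 0.51699 ≈ 0.6886
  upper = min{1, (1 − p₀)/p₁} = 0.83901 / 0.51699 ≈ 1.6229 → capped at 1

0.689 ≤ PN ≤ 1.000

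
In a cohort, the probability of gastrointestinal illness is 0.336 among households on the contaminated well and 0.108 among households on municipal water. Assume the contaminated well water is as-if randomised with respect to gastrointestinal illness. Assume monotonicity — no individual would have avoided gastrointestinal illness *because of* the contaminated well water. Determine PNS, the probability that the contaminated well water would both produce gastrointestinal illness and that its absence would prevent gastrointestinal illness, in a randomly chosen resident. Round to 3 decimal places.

Let p₁ = 0.336, p₀ = 0.108.
Under exogeneity and monotonicity, PNS = p₁ − p₀.
PNS = 0.336 − 0.108 = 0.228

PNS ≈ 0.228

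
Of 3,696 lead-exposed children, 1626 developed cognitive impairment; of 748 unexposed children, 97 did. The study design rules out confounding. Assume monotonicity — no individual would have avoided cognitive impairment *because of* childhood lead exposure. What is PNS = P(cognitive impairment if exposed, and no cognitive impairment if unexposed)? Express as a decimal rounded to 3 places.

PNS ≈ 0.310

p₁ = P(outcome | exposed) = 1626/3696 = 0.43994
p₀ = P(outcome | unexposed) = 97/748 = 0.12968
Under exogeneity and monotonicity, PNS = p₁ − p₀.
PNS = 0.43994 − 0.12968 = 0.31026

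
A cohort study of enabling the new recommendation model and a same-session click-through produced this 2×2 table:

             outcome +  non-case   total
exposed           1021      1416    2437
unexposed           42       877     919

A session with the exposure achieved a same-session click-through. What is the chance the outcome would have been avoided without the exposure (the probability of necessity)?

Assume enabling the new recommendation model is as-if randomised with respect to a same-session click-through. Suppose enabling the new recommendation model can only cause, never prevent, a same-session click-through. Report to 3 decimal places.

p₁ = P(outcome | exposed) = 1021/2437 = 0.41896
p₀ = P(outcome | unexposed) = 42/919 = 0.045702
Under exogeneity and monotonicity, PN = (p₁ − p₀)/p₁.
PN = (0.41896 − 0.045702) / 0.41896 ≈ 0.8909

PN ≈ 0.891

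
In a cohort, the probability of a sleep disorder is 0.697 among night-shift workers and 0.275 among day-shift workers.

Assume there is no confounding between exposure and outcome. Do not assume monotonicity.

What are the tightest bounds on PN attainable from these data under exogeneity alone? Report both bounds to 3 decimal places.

Let p₁ = 0.697, p₀ = 0.275.
Under exogeneity alone the bounds on PN are max{0,(p₁−p₀)/p₁} ≤ PN ≤ min{1,(1−p₀)/p₁}.
  lower = (p₁ − p₀)/p₁ = 0.422 / 0.697 ≈ 0.6055
  upper = min{1, (1 − p₀)/p₁} = 0.725 / 0.697 ≈ 1.0402 → capped at 1

0.605 ≤ PN ≤ 1.000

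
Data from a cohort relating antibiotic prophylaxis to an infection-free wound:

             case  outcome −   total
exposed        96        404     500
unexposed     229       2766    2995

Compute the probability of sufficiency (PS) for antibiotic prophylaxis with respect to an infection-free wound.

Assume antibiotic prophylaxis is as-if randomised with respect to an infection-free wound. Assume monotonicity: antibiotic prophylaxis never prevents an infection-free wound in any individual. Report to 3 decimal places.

p₁ = P(outcome | exposed) = 96/500 = 0.192
p₀ = P(outcome | unexposed) = 229/2995 = 0.076461
Under exogeneity and monotonicity, PS = (p₁ − p₀) / (1 − p₀).
PS = (0.192 − 0.076461) / (1 − 0.076461) = 0.11554 / 0.92354 ≈ 0.1251

PS ≈ 0.125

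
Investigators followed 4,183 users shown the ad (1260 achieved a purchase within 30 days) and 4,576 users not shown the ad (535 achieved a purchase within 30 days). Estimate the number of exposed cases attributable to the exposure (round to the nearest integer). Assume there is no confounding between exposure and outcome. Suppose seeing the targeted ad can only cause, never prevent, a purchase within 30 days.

p₁ = P(outcome | exposed) = 1260/4183 = 0.30122
p₀ = P(outcome | unexposed) = 535/4576 = 0.11691
PN = (p₁ − p₀)/p₁ = (0.30122 − 0.11691) / 0.30122 ≈ 0.61186.
Attributable cases ≈ PN × (exposed cases) = 0.61186 × 1260 ≈ 770.95.

about 771 cases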